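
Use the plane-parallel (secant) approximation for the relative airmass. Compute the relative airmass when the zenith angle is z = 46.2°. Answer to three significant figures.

1.44

X = sec z = 1/cos 46.2° = 1/0.6921 = 1.4448.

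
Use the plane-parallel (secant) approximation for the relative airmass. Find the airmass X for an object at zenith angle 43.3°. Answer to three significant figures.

1.37

X = sec z = 1/cos 43.3° = 1/0.7278 = 1.3741.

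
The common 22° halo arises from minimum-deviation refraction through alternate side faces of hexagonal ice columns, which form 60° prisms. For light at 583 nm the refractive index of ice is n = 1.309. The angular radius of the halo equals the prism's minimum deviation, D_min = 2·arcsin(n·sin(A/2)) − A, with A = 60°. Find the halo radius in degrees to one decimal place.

21.8°

n·sin(A/2) = 1.309 × sin 30° = 1.309 × 0.5000 = 0.6545.
D_min = 2·arcsin(0.6545) − 60° = 2 × 40.882° − 60° = 21.763°.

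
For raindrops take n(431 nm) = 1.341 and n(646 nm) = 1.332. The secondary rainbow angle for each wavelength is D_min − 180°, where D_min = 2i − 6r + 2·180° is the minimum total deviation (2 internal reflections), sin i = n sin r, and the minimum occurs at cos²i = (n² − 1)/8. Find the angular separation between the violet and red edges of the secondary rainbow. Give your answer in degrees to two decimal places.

2.34°

At 431 nm (n = 1.341): cos²i = 0.09979 → i = 71.586°, r = 45.034°, D_min = 232.966°, rainbow angle = 52.966°.
At 646 nm (n = 1.332): cos²i = 0.09678 → i = 71.875°, r = 45.520°, D_min = 230.628°, rainbow angle = 50.628°.
Angular width = |52.966° − 50.628°| = 2.337°.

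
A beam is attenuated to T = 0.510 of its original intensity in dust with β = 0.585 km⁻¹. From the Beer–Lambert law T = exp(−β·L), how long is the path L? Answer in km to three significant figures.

Beer–Lambert: T = exp(−βL) ⇒ L = −ln(T)/β = −ln(0.510)/0.585 = 0.6733/0.585 = 1.151 km.

1.15 km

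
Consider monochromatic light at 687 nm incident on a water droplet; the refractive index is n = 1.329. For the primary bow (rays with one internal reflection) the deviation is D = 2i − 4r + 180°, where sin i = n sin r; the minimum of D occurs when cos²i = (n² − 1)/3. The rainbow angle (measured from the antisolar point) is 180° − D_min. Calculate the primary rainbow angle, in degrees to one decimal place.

cos²i = (1.76624 − 1)/3 = 0.25541; i = arccos(0.50538) = 59.643°.
sin r = sin 59.643°/1.329 = 0.64928; r = 40.487°.
D_min = 2·59.643° − 4·40.487° + 180° = 137.337°.
Rainbow angle = 180° − D_min = 42.663°.

42.7°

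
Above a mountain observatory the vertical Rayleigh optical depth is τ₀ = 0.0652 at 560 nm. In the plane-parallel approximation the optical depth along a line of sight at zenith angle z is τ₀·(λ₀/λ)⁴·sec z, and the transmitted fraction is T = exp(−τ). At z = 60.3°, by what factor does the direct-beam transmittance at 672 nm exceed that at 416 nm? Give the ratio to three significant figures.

1.45

Airmass: sec 60.3° = 2.0183.
τ(672 nm) = 0.0652 × (560/672)⁴ × 2.0183 = 0.0652 × 0.4823 × 2.0183 = 0.0635.
τ(416 nm) = 0.0652 × (560/416)⁴ × 2.0183 = 0.0652 × 3.2838 × 2.0183 = 0.4321.
T(672)/T(416) = exp(τ_B − τ_A) = exp(0.3687) = 1.4458.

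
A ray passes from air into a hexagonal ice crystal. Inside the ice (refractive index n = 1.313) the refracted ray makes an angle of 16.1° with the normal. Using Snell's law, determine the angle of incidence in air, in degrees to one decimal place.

Snell: sin θ_i = n · sin θ_r = 1.313 × sin 16.1° = 1.313 × 0.2773 = 0.3641.
θ_i = arcsin(0.3641) = 21.35°.

21.4°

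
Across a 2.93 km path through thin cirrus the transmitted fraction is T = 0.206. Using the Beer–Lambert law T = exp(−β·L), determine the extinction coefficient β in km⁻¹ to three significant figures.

0.539 km⁻¹

Beer–Lambert: T = exp(−βL) ⇒ β = −ln(T)/L = −ln(0.206)/2.93 = 1.5799/2.93 = 0.5392 km⁻¹.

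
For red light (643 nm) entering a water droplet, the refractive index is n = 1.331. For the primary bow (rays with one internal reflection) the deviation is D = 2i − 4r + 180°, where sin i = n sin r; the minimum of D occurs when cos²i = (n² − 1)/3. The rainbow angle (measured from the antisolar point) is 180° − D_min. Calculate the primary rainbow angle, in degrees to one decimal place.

cos²i = (1.77156 − 1)/3 = 0.25719; i = arccos(0.50714) = 59.527°.
sin r = sin 59.527°/1.331 = 0.64753; r = 40.356°.
D_min = 2·59.527° − 4·40.356° + 180° = 137.630°.
Rainbow angle = 180° − D_min = 42.370°.

42.4°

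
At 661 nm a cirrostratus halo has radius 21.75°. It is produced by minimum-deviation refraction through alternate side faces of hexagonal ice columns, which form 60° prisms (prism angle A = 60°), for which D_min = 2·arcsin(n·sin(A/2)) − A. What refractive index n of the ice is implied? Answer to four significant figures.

Rearranging: n = sin((D_min + A)/2) / sin(A/2).
(D_min + A)/2 = (21.75° + 60°)/2 = 40.875°.
n = sin 40.875° / sin 30° = 0.6544 / 0.5000 = 1.3088.

1.309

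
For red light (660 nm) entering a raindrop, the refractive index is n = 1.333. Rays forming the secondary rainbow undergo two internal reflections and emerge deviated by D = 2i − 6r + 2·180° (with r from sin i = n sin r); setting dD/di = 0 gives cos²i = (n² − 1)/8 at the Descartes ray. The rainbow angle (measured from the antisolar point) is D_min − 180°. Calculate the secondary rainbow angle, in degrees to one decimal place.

cos²i = (1.77689 − 1)/8 = 0.09711; i = arccos(0.31163) = 71.843°.
sin r = sin 71.843°/1.333 = 0.71283; r = 45.466°.
D_min = 2·71.843° − 6·45.466° + 360° = 230.891°.
Rainbow angle = D_min − 180° = 50.891°.

50.9°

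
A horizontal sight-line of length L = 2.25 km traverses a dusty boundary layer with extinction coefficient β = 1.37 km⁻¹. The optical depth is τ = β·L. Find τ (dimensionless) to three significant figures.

3.08

τ = β·L = 1.37 × 2.25 = 3.0825.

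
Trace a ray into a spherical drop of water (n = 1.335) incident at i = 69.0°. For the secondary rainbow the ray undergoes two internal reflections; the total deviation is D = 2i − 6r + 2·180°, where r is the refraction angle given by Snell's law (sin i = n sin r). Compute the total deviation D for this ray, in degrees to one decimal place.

231.8°

sin r = sin 69.0° / 1.335 = 0.9336/1.335 = 0.6993; r = 44.37°.
D = 2·69.0° − 6·44.37° + 2·180° = 138.00° − 266.23° + 360° = 231.77°.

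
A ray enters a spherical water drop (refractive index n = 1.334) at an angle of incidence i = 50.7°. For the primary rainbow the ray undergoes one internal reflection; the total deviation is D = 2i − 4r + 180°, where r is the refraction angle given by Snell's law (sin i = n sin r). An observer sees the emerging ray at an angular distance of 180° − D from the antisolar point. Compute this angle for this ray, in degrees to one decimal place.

40.4°

sin r = sin 50.7° / 1.334 = 0.7738/1.334 = 0.5801; r = 35.46°.
D = 2·50.7° − 4·35.46° + 180° = 101.40° − 141.83° + 180° = 139.57°.
Angle from antisolar point = 180° − D = 40.43°.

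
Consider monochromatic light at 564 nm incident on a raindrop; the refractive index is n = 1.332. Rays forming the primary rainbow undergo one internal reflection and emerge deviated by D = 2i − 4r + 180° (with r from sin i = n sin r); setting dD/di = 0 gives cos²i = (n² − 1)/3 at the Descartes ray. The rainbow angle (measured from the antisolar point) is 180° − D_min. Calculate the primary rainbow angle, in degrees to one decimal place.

42.2°

cos²i = (1.77422 − 1)/3 = 0.25807; i = arccos(0.50801) = 59.469°.
sin r = sin 59.469°/1.332 = 0.64666; r = 40.290°.
D_min = 2·59.469° − 4·40.290° + 180° = 137.776°.
Rainbow angle = 180° − D_min = 42.224°.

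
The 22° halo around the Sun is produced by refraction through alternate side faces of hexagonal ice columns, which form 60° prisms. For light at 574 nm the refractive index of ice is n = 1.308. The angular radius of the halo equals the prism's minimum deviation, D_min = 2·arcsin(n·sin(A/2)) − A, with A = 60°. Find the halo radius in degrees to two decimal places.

n·sin(A/2) = 1.308 × sin 30° = 1.308 × 0.5000 = 0.6540.
D_min = 2·arcsin(0.6540) − 60° = 2 × 40.844° − 60° = 21.688°.

21.69°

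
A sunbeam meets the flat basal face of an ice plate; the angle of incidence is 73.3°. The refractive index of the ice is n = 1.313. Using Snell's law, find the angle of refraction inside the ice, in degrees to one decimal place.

Snell: sin θ_r = sin θ_i / n = sin 73.3° / 1.313 = 0.9578 / 1.313 = 0.7295.
θ_r = arcsin(0.7295) = 46.84°.

46.8°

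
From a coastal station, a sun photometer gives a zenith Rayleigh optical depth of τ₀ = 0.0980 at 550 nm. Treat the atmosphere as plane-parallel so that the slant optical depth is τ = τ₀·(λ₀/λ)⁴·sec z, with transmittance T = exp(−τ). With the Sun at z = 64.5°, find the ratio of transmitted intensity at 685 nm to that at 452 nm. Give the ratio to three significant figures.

Airmass: sec 64.5° = 2.3228.
τ(685 nm) = 0.0980 × (550/685)⁴ × 2.3228 = 0.0980 × 0.4156 × 2.3228 = 0.0946.
τ(452 nm) = 0.0980 × (550/452)⁴ × 2.3228 = 0.0980 × 2.1923 × 2.3228 = 0.4990.
T(685)/T(452) = exp(τ_B − τ_A) = exp(0.4044) = 1.4985.

1.50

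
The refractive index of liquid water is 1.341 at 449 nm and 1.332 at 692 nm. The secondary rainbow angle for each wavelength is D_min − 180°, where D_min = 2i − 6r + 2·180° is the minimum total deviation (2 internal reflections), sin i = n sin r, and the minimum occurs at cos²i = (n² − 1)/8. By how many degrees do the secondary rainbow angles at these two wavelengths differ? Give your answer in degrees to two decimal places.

2.34°

At 449 nm (n = 1.341): cos²i = 0.09979 → i = 71.586°, r = 45.034°, D_min = 232.966°, rainbow angle = 52.966°.
At 692 nm (n = 1.332): cos²i = 0.09678 → i = 71.875°, r = 45.520°, D_min = 230.628°, rainbow angle = 50.628°.
Angular width = |52.966° − 50.628°| = 2.337°.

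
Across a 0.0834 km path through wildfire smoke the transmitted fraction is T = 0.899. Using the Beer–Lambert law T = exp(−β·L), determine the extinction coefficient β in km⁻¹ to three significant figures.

1.28 km⁻¹

Beer–Lambert: T = exp(−βL) ⇒ β = −ln(T)/L = −ln(0.899)/0.0834 = 0.1065/0.0834 = 1.277 km⁻¹.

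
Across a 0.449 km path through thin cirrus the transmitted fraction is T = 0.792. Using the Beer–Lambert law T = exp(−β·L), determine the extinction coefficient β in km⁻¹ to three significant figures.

0.519 km⁻¹

Beer–Lambert: T = exp(−βL) ⇒ β = −ln(T)/L = −ln(0.792)/0.449 = 0.2332/0.449 = 0.5194 km⁻¹.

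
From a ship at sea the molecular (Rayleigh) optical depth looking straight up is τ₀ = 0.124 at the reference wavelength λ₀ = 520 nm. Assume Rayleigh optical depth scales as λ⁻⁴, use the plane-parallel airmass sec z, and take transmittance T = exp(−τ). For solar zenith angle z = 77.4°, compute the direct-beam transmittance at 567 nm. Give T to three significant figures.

0.669

sec 77.4° = 4.5841.
τ = 0.124 × (520/567)⁴ × 4.5841 = 0.124 × 0.7074 × 4.5841 = 0.4021.
T = exp(−0.4021) = 0.6689.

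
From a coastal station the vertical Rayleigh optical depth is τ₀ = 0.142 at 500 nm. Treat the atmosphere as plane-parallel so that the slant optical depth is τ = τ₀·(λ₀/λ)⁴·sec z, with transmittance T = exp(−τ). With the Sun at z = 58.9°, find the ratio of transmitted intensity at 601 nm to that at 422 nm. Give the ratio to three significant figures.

Airmass: sec 58.9° = 1.9360.
τ(601 nm) = 0.142 × (500/601)⁴ × 1.9360 = 0.142 × 0.4791 × 1.9360 = 0.1317.
τ(422 nm) = 0.142 × (500/422)⁴ × 1.9360 = 0.142 × 1.9707 × 1.9360 = 0.5418.
T(601)/T(422) = exp(τ_B − τ_A) = exp(0.4101) = 1.5069.

1.51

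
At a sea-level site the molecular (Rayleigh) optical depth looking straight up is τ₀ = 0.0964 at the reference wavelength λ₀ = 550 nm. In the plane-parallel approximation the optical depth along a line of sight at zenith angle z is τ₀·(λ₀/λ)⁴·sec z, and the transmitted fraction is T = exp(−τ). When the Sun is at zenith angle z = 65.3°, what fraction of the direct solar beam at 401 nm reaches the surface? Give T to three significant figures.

0.442

sec 65.3° = 2.3931.
τ = 0.0964 × (550/401)⁴ × 2.3931 = 0.0964 × 3.5389 × 2.3931 = 0.8164.
T = exp(−0.8164) = 0.4420.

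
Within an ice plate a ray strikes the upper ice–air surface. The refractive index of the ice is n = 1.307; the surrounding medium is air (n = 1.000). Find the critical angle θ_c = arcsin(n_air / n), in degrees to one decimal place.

49.9°

sin θ_c = n_air / n = 1.000 / 1.307 = 0.7651.
θ_c = arcsin(0.7651) = 49.92°.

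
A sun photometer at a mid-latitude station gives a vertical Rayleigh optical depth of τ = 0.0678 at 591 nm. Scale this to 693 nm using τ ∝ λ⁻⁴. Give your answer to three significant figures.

τ(693 nm) = τ(591 nm) × (591/693)⁴ = 0.0678 × (0.8528)⁴ = 0.0678 × 0.5290 = 0.0359.

0.0359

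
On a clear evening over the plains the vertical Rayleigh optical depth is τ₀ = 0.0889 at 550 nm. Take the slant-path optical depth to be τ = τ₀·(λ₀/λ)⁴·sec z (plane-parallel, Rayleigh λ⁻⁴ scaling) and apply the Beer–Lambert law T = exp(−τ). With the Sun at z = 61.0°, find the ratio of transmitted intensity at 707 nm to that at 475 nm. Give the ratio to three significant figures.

Airmass: sec 61.0° = 2.0627.
τ(707 nm) = 0.0889 × (550/707)⁴ × 2.0627 = 0.0889 × 0.3662 × 2.0627 = 0.0672.
τ(475 nm) = 0.0889 × (550/475)⁴ × 2.0627 = 0.0889 × 1.7975 × 2.0627 = 0.3296.
T(707)/T(475) = exp(τ_B − τ_A) = exp(0.2625) = 1.3001.

1.30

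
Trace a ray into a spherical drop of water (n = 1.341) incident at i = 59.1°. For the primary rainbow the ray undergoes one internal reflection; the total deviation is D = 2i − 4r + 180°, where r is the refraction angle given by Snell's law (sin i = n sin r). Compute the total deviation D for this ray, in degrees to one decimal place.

139.1°

sin r = sin 59.1° / 1.341 = 0.8581/1.341 = 0.6399; r = 39.78°.
D = 2·59.1° − 4·39.78° + 180° = 118.20° − 159.13° + 180° = 139.07°.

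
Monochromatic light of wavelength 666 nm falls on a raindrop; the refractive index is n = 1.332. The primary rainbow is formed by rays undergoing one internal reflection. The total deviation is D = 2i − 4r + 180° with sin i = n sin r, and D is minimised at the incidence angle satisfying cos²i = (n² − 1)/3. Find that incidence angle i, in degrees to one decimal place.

59.5°

cos²i = (1.332² − 1)/3 = (1.77422 − 1)/3 = 0.25807.
cos i = 0.50801, so i = 59.469°.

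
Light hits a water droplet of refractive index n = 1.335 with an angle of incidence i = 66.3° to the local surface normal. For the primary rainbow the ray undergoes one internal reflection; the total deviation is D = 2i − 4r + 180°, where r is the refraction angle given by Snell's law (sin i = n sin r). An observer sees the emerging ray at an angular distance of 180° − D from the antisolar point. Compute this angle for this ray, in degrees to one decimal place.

sin r = sin 66.3° / 1.335 = 0.9157/1.335 = 0.6859; r = 43.31°.
D = 2·66.3° − 4·43.31° + 180° = 132.60° − 173.22° + 180° = 139.38°.
Angle from antisolar point = 180° − D = 40.62°.

40.6°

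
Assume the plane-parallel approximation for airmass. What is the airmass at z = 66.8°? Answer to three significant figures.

X = sec z = 1/cos 66.8° = 1/0.3939 = 2.5384.

2.54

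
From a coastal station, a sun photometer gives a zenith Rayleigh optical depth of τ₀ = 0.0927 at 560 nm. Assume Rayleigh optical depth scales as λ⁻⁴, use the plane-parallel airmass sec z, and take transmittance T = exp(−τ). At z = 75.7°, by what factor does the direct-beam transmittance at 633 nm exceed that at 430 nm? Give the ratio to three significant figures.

Airmass: sec 75.7° = 4.0486.
τ(633 nm) = 0.0927 × (560/633)⁴ × 4.0486 = 0.0927 × 0.6125 × 4.0486 = 0.2299.
τ(430 nm) = 0.0927 × (560/430)⁴ × 4.0486 = 0.0927 × 2.8766 × 4.0486 = 1.0796.
T(633)/T(430) = exp(τ_B − τ_A) = exp(0.8497) = 2.3390.

2.34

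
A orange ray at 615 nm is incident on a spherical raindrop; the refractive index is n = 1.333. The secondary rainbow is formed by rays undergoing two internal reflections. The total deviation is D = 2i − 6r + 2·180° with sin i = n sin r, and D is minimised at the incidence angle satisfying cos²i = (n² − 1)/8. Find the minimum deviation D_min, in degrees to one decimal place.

cos²i = (1.77689 − 1)/8 = 0.09711; i = arccos(0.31163) = 71.843°.
sin r = sin 71.843°/1.333 = 0.71283; r = 45.466°.
D_min = 2·71.843° − 6·45.466° + 360° = 230.891°.

230.9°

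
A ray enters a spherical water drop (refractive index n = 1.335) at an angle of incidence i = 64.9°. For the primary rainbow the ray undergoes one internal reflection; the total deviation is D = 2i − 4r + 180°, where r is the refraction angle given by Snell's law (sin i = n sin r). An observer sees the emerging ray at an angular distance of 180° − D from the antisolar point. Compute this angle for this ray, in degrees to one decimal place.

sin r = sin 64.9° / 1.335 = 0.9056/1.335 = 0.6783; r = 42.71°.
D = 2·64.9° − 4·42.71° + 180° = 129.80° − 170.85° + 180° = 138.95°.
Angle from antisolar point = 180° − D = 41.05°.

41.1°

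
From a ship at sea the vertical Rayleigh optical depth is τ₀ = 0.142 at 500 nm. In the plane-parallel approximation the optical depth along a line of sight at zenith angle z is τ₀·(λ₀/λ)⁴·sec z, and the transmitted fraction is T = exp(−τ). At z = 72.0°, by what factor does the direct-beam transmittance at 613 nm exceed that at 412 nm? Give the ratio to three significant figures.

Airmass: sec 72.0° = 3.2361.
τ(613 nm) = 0.142 × (500/613)⁴ × 3.2361 = 0.142 × 0.4426 × 3.2361 = 0.2034.
τ(412 nm) = 0.142 × (500/412)⁴ × 3.2361 = 0.142 × 2.1692 × 3.2361 = 0.9968.
T(613)/T(412) = exp(τ_B − τ_A) = exp(0.7934) = 2.2109.

2.21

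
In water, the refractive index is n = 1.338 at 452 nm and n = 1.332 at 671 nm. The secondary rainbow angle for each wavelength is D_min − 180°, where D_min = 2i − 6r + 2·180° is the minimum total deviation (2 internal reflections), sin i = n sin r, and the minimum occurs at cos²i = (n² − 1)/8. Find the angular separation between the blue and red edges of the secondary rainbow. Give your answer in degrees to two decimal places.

At 452 nm (n = 1.338): cos²i = 0.09878 → i = 71.682°, r = 45.195°, D_min = 232.193°, rainbow angle = 52.193°.
At 671 nm (n = 1.332): cos²i = 0.09678 → i = 71.875°, r = 45.520°, D_min = 230.628°, rainbow angle = 50.628°.
Angular width = |52.193° − 50.628°| = 1.564°.

1.56°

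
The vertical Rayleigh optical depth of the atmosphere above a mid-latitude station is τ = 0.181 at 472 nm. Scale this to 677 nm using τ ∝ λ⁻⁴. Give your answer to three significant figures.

τ(677 nm) = τ(472 nm) × (472/677)⁴ = 0.181 × (0.6972)⁴ = 0.181 × 0.2363 = 0.0428.

0.0428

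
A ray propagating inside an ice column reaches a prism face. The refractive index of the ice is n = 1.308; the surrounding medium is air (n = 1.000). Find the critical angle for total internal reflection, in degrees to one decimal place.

49.9°

sin θ_c = n_air / n = 1.000 / 1.308 = 0.7645.
θ_c = arcsin(0.7645) = 49.86°.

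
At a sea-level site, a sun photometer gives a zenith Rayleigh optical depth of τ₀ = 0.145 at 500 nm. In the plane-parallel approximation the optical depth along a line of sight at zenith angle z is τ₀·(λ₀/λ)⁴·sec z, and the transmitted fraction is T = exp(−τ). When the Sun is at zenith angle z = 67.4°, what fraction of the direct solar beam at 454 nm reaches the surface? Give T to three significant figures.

0.574

sec 67.4° = 2.6022.
τ = 0.145 × (500/454)⁴ × 2.6022 = 0.145 × 1.4711 × 2.6022 = 0.5551.
T = exp(−0.5551) = 0.5740.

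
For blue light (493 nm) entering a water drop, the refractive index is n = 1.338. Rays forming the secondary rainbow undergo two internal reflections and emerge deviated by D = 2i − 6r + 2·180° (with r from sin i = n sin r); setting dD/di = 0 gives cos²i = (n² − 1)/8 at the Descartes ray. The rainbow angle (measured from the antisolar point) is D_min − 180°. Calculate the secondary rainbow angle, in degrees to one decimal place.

cos²i = (1.79024 − 1)/8 = 0.09878; i = arccos(0.31429) = 71.682°.
sin r = sin 71.682°/1.338 = 0.70951; r = 45.195°.
D_min = 2·71.682° − 6·45.195° + 360° = 232.193°.
Rainbow angle = D_min − 180° = 52.193°.

52.2°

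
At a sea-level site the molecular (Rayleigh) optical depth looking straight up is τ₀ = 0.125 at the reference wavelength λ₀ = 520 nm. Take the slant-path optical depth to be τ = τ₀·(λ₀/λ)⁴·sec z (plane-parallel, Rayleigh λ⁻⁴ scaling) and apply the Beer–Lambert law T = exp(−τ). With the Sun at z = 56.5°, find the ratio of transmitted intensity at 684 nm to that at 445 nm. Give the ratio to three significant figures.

1.41

Airmass: sec 56.5° = 1.8118.
τ(684 nm) = 0.125 × (520/684)⁴ × 1.8118 = 0.125 × 0.3340 × 1.8118 = 0.0757.
τ(445 nm) = 0.125 × (520/445)⁴ × 1.8118 = 0.125 × 1.8645 × 1.8118 = 0.4223.
T(684)/T(445) = exp(τ_B − τ_A) = exp(0.3466) = 1.4143.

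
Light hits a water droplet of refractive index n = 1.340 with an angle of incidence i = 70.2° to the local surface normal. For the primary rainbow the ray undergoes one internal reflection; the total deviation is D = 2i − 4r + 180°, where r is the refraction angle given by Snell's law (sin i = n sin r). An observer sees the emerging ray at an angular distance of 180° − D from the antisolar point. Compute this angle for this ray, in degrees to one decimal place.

38.0°

sin r = sin 70.2° / 1.340 = 0.9409/1.340 = 0.7021; r = 44.60°.
D = 2·70.2° − 4·44.60° + 180° = 140.40° − 178.40° + 180° = 142.00°.
Angle from antisolar point = 180° − D = 38.00°.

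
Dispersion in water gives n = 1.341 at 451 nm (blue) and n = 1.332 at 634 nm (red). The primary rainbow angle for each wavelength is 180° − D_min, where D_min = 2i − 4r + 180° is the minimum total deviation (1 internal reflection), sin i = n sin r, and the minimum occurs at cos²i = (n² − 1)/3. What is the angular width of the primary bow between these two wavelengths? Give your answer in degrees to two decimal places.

At 451 nm (n = 1.341): cos²i = 0.26609 → i = 58.946°, r = 39.705°, D_min = 139.071°, rainbow angle = 40.929°.
At 634 nm (n = 1.332): cos²i = 0.25807 → i = 59.469°, r = 40.290°, D_min = 137.776°, rainbow angle = 42.224°.
Angular width = |40.929° − 42.224°| = 1.295°.

1.29°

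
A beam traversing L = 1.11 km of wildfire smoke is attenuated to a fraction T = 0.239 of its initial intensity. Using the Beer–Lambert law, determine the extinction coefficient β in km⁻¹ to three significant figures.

1.29 km⁻¹

Beer–Lambert: T = exp(−βL) ⇒ β = −ln(T)/L = −ln(0.239)/1.11 = 1.4313/1.11 = 1.289 km⁻¹.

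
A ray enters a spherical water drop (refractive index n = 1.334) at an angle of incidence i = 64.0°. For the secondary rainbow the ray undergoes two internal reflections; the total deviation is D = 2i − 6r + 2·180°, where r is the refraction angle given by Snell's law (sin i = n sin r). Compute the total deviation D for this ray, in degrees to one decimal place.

sin r = sin 64.0° / 1.334 = 0.8988/1.334 = 0.6738; r = 42.36°.
D = 2·64.0° − 6·42.36° + 2·180° = 128.00° − 254.15° + 360° = 233.85°.

233.9°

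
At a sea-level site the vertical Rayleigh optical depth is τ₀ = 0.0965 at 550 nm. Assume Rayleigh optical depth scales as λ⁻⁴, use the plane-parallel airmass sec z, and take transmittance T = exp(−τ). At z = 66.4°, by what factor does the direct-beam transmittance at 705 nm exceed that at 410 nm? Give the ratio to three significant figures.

Airmass: sec 66.4° = 2.4978.
τ(705 nm) = 0.0965 × (550/705)⁴ × 2.4978 = 0.0965 × 0.3704 × 2.4978 = 0.0893.
τ(410 nm) = 0.0965 × (550/410)⁴ × 2.4978 = 0.0965 × 3.2383 × 2.4978 = 0.7806.
T(705)/T(410) = exp(τ_B − τ_A) = exp(0.6913) = 1.9962.

2.00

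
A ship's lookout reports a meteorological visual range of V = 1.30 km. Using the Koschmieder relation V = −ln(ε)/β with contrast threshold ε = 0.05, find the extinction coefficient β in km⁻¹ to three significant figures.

β = −ln(0.05) / V = 2.996 / 1.30 = 2.3044 km⁻¹.

2.30 km⁻¹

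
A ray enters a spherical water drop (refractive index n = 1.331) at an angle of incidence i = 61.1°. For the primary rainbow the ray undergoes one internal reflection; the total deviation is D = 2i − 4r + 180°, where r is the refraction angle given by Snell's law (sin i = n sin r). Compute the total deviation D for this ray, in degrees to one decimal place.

sin r = sin 61.1° / 1.331 = 0.8755/1.331 = 0.6577; r = 41.13°.
D = 2·61.1° − 4·41.13° + 180° = 122.20° − 164.51° + 180° = 137.69°.

137.7°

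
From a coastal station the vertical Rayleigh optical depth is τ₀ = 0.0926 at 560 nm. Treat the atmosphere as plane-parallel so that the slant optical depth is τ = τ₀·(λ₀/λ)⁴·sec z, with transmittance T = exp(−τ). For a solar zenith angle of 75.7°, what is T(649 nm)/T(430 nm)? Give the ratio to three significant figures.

Airmass: sec 75.7° = 4.0486.
τ(649 nm) = 0.0926 × (560/649)⁴ × 4.0486 = 0.0926 × 0.5543 × 4.0486 = 0.2078.
τ(430 nm) = 0.0926 × (560/430)⁴ × 4.0486 = 0.0926 × 2.8766 × 4.0486 = 1.0784.
T(649)/T(430) = exp(τ_B − τ_A) = exp(0.8706) = 2.3884.

2.39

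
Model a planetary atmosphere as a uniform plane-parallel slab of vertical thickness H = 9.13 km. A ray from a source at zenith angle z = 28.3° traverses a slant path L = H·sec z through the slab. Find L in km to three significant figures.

sec z = 1/cos 28.3° = 1.1357.
L = 9.13 × 1.1357 = 10.369 km.

10.4 km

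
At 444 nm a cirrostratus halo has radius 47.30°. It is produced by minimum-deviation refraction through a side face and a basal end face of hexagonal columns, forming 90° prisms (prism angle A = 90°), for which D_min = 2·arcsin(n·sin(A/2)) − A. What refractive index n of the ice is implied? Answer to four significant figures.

Rearranging: n = sin((D_min + A)/2) / sin(A/2).
(D_min + A)/2 = (47.30° + 90°)/2 = 68.650°.
n = sin 68.650° / sin 45° = 0.9314 / 0.7071 = 1.3172.

1.317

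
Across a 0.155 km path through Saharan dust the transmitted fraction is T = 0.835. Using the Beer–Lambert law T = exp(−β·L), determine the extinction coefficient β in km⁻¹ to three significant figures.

1.16 km⁻¹

Beer–Lambert: T = exp(−βL) ⇒ β = −ln(T)/L = −ln(0.835)/0.155 = 0.1803/0.155 = 1.163 km⁻¹.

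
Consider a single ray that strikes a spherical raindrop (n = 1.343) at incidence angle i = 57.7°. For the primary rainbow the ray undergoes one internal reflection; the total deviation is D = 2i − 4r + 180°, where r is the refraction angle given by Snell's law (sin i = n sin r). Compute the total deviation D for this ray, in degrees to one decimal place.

sin r = sin 57.7° / 1.343 = 0.8453/1.343 = 0.6294; r = 39.00°.
D = 2·57.7° − 4·39.00° + 180° = 115.40° − 156.02° + 180° = 139.38°.

139.4°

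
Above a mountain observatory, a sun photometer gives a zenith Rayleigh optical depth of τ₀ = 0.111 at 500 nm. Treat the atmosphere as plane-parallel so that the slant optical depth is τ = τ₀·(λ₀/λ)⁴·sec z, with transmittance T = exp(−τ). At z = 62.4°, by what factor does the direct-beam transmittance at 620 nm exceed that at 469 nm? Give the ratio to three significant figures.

Airmass: sec 62.4° = 2.1584.
τ(620 nm) = 0.111 × (500/620)⁴ × 2.1584 = 0.111 × 0.4230 × 2.1584 = 0.1013.
τ(469 nm) = 0.111 × (500/469)⁴ × 2.1584 = 0.111 × 1.2918 × 2.1584 = 0.3095.
T(620)/T(469) = exp(τ_B − τ_A) = exp(0.2082) = 1.2314.

1.23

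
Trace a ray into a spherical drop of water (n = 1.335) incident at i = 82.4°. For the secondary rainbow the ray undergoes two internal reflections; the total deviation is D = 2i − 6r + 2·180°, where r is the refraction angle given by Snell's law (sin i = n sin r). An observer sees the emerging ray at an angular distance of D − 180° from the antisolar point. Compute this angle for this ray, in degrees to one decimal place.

sin r = sin 82.4° / 1.335 = 0.9912/1.335 = 0.7425; r = 47.94°.
D = 2·82.4° − 6·47.94° + 2·180° = 164.80° − 287.66° + 360° = 237.14°.
Angle from antisolar point = D − 180° = 57.14°.

57.1°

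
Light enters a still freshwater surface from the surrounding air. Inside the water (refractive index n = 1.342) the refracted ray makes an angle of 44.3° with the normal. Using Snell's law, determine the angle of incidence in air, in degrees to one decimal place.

69.6°

Snell: sin θ_i = n · sin θ_r = 1.342 × sin 44.3° = 1.342 × 0.6984 = 0.9373.
θ_i = arcsin(0.9373) = 69.60°.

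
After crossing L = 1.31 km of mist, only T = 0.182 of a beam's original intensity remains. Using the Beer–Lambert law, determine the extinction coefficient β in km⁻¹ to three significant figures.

1.30 km⁻¹

Beer–Lambert: T = exp(−βL) ⇒ β = −ln(T)/L = −ln(0.182)/1.31 = 1.7037/1.31 = 1.301 km⁻¹.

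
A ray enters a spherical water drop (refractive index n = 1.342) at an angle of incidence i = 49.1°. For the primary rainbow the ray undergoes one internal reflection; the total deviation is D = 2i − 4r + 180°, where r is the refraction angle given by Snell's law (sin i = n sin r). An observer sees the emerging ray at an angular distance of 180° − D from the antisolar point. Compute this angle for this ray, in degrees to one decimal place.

38.9°

sin r = sin 49.1° / 1.342 = 0.7559/1.342 = 0.5632; r = 34.28°.
D = 2·49.1° − 4·34.28° + 180° = 98.20° − 137.12° + 180° = 141.08°.
Angle from antisolar point = 180° − D = 38.92°.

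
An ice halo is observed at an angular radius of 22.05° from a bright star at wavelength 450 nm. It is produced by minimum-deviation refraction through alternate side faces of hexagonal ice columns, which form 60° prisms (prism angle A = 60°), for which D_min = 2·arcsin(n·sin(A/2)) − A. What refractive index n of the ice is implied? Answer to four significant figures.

Rearranging: n = sin((D_min + A)/2) / sin(A/2).
(D_min + A)/2 = (22.05° + 60°)/2 = 41.025°.
n = sin 41.025° / sin 30° = 0.6564 / 0.5000 = 1.3128.

1.313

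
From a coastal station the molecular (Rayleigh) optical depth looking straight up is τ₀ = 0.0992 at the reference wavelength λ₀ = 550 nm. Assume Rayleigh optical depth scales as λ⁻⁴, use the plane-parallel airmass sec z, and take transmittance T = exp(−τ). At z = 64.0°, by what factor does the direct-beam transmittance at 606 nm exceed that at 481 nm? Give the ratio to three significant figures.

Airmass: sec 64.0° = 2.2812.
τ(606 nm) = 0.0992 × (550/606)⁴ × 2.2812 = 0.0992 × 0.6785 × 2.2812 = 0.1535.
τ(481 nm) = 0.0992 × (550/481)⁴ × 2.2812 = 0.0992 × 1.7095 × 2.2812 = 0.3868.
T(606)/T(481) = exp(τ_B − τ_A) = exp(0.2333) = 1.2628.

1.26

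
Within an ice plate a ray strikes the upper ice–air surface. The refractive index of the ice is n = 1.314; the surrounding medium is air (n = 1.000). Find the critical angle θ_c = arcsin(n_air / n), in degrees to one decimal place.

sin θ_c = n_air / n = 1.000 / 1.314 = 0.7610.
θ_c = arcsin(0.7610) = 49.56°.

49.6°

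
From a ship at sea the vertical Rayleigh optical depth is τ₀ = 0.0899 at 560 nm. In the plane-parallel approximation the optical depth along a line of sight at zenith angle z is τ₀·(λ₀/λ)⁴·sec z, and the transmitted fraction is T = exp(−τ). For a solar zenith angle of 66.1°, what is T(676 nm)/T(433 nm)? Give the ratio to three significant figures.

1.68

Airmass: sec 66.1° = 2.4683.
τ(676 nm) = 0.0899 × (560/676)⁴ × 2.4683 = 0.0899 × 0.4709 × 2.4683 = 0.1045.
τ(433 nm) = 0.0899 × (560/433)⁴ × 2.4683 = 0.0899 × 2.7977 × 2.4683 = 0.6208.
T(676)/T(433) = exp(τ_B − τ_A) = exp(0.5163) = 1.6758.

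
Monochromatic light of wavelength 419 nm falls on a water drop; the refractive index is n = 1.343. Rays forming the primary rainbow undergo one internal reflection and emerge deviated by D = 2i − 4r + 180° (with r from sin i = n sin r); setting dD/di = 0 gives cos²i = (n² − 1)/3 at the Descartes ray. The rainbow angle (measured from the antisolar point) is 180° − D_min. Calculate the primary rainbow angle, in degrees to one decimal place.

cos²i = (1.80365 − 1)/3 = 0.26788; i = arccos(0.51757) = 58.830°.
sin r = sin 58.830°/1.343 = 0.63711; r = 39.577°.
D_min = 2·58.830° − 4·39.577° + 180° = 139.354°.
Rainbow angle = 180° − D_min = 40.646°.

40.6°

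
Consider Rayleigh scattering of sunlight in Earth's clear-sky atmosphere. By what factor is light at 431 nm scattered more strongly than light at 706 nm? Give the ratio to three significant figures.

Rayleigh scattering ∝ λ⁻⁴, so the ratio of coefficients is the inverse fourth power of the wavelength ratio.
σ(431)/σ(706) = (706/431)⁴ = (1.6381)⁴ = 7.2.

7.20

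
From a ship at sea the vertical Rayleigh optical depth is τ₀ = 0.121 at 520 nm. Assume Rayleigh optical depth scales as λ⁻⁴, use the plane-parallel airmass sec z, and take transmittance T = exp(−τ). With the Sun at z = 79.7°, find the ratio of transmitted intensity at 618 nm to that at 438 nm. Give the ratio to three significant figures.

Airmass: sec 79.7° = 5.5928.
τ(618 nm) = 0.121 × (520/618)⁴ × 5.5928 = 0.121 × 0.5013 × 5.5928 = 0.3392.
τ(438 nm) = 0.121 × (520/438)⁴ × 5.5928 = 0.121 × 1.9866 × 5.5928 = 1.3444.
T(618)/T(438) = exp(τ_B − τ_A) = exp(1.0052) = 2.7324.

2.73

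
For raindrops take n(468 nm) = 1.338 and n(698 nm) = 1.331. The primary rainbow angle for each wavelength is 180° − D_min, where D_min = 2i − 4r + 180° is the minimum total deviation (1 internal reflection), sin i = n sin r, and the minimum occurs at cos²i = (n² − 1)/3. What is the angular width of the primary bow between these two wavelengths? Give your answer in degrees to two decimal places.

1.01°

At 468 nm (n = 1.338): cos²i = 0.26341 → i = 59.120°, r = 39.899°, D_min = 138.643°, rainbow angle = 41.357°.
At 698 nm (n = 1.331): cos²i = 0.25719 → i = 59.527°, r = 40.356°, D_min = 137.630°, rainbow angle = 42.370°.
Angular width = |41.357° − 42.370°| = 1.013°.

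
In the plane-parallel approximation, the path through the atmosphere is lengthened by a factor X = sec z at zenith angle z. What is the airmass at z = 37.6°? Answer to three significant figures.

1.26

X = sec z = 1/cos 37.6° = 1/0.7923 = 1.2622.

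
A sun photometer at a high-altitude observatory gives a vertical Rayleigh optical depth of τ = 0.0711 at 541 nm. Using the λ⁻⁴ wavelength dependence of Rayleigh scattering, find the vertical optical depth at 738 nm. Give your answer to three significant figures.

τ(738 nm) = τ(541 nm) × (541/738)⁴ = 0.0711 × (0.7331)⁴ = 0.0711 × 0.2888 = 0.0205.

0.0205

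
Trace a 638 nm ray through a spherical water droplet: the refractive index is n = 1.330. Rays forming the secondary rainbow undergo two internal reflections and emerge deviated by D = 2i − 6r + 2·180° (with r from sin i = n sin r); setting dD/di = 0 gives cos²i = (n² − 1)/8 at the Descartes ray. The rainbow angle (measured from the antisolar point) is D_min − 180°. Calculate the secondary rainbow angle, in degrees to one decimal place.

50.1°

cos²i = (1.76890 − 1)/8 = 0.09611; i = arccos(0.31002) = 71.940°.
sin r = sin 71.940°/1.330 = 0.71483; r = 45.630°.
D_min = 2·71.940° − 6·45.630° + 360° = 230.101°.
Rainbow angle = D_min − 180° = 50.101°.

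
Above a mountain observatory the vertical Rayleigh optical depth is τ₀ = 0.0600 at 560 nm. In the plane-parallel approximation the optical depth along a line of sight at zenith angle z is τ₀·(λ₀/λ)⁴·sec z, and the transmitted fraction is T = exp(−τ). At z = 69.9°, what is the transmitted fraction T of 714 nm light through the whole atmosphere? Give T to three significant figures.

sec 69.9° = 2.9099.
τ = 0.0600 × (560/714)⁴ × 2.9099 = 0.0600 × 0.3784 × 2.9099 = 0.0661.
T = exp(−0.0661) = 0.9361.

0.936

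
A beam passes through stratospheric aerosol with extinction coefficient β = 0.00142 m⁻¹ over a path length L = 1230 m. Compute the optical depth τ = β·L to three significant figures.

τ = β·L = 0.00142 × 1230 = 1.7466.

1.75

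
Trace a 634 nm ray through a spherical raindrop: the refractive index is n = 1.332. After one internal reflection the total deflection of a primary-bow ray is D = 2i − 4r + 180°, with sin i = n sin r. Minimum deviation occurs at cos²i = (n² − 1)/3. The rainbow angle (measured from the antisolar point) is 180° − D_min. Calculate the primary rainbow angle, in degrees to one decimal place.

42.2°

cos²i = (1.77422 − 1)/3 = 0.25807; i = arccos(0.50801) = 59.469°.
sin r = sin 59.469°/1.332 = 0.64666; r = 40.290°.
D_min = 2·59.469° − 4·40.290° + 180° = 137.776°.
Rainbow angle = 180° − D_min = 42.224°.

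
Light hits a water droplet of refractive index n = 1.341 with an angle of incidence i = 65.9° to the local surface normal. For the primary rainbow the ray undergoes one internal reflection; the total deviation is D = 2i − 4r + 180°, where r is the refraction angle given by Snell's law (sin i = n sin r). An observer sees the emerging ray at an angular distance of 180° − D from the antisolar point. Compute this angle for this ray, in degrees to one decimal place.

sin r = sin 65.9° / 1.341 = 0.9128/1.341 = 0.6807; r = 42.90°.
D = 2·65.9° − 4·42.90° + 180° = 131.80° − 171.60° + 180° = 140.20°.
Angle from antisolar point = 180° − D = 39.80°.

39.8°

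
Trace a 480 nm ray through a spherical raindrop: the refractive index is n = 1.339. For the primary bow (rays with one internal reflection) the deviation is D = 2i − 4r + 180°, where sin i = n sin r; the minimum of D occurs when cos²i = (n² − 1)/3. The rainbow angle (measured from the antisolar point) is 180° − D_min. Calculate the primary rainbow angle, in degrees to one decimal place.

cos²i = (1.79292 − 1)/3 = 0.26431; i = arccos(0.51411) = 59.062°.
sin r = sin 59.062°/1.339 = 0.64057; r = 39.834°.
D_min = 2·59.062° − 4·39.834° + 180° = 138.786°.
Rainbow angle = 180° − D_min = 41.214°.

41.2°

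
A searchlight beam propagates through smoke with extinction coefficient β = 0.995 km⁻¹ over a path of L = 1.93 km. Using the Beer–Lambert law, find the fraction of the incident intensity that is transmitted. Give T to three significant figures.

0.147

τ = β·L = 0.995 × 1.93 = 1.9204.
T = exp(−1.9204) = 0.1466.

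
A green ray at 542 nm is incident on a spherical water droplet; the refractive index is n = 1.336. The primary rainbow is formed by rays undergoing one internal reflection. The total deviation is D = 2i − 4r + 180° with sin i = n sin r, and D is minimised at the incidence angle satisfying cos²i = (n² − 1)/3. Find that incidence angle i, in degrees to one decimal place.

cos²i = (1.336² − 1)/3 = (1.78490 − 1)/3 = 0.26163.
cos i = 0.51150, so i = 59.236°.

59.2°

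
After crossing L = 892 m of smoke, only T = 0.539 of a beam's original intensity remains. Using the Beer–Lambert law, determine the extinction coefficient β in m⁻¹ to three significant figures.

0.000693 m⁻¹

Beer–Lambert: T = exp(−βL) ⇒ β = −ln(T)/L = −ln(0.539)/892 = 0.6180/892 = 0.0006929 m⁻¹.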